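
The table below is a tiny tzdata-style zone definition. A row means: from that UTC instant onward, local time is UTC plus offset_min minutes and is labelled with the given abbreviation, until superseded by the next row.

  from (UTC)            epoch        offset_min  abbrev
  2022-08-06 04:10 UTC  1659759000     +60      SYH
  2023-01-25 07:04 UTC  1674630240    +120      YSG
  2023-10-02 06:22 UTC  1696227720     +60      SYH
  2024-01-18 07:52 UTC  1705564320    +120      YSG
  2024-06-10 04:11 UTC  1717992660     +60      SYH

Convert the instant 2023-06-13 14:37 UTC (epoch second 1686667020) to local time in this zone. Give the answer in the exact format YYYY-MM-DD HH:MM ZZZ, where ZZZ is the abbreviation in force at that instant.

2023-06-13 16:37 YSG

Query: 2023-06-13 14:37 UTC
Rule 2/5 (YSG, +02:00): 2023-01-25 07:04 UTC ≤ query < 2023-10-02 06:22 UTC
14·60 + 37 + 120 = 997 min
997 = 0·1440 + 997; 997 = 16·60 + 37 → 16:37, same day
→ 2023-06-13 16:37 YSG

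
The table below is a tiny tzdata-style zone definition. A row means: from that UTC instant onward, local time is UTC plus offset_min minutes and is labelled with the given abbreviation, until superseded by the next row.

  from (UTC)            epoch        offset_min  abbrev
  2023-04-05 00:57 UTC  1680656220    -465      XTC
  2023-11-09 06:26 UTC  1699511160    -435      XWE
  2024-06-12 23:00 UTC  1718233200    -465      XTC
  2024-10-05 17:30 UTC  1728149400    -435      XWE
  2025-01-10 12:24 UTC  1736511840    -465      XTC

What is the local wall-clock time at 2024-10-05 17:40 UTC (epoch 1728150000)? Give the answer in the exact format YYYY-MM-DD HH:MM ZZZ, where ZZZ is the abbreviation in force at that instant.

2024-10-05 10:25 XWE

Query: 2024-10-05 17:40 UTC
Rule 4/5 (XWE, -07:15): 2024-10-05 17:30 UTC ≤ query < 2025-01-10 12:24 UTC
17·60 + 40 - 435 = 625 min
625 = 0·1440 + 625; 625 = 10·60 + 25 → 10:25, same day
→ 2024-10-05 10:25 XWE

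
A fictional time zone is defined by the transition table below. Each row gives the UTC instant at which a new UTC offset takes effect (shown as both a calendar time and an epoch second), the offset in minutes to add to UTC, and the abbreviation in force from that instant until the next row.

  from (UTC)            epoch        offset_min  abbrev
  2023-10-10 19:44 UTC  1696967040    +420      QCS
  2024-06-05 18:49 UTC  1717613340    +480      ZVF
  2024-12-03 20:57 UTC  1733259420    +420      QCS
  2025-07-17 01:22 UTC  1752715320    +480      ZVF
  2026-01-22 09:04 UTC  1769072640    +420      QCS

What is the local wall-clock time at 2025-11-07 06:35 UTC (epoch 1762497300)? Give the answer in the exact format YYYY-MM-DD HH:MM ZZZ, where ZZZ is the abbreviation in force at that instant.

2025-11-07 14:35 ZVF

Query: 2025-11-07 06:35 UTC
Rule 4/5 (ZVF, +08:00): 2025-07-17 01:22 UTC ≤ query < 2026-01-22 09:04 UTC
6·60 + 35 + 480 = 875 min
875 = 0·1440 + 875; 875 = 14·60 + 35 → 14:35, same day
→ 2025-11-07 14:35 ZVF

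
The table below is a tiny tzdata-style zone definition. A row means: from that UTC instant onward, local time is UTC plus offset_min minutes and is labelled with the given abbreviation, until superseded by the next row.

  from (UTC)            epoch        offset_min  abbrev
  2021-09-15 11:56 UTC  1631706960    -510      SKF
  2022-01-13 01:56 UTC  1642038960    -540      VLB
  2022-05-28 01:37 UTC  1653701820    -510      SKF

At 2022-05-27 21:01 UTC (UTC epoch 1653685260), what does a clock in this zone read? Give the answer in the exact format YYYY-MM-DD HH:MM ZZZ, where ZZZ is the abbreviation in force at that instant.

2022-05-27 12:01 VLB

Query: 2022-05-27 21:01 UTC
Rule 2/3 (VLB, -09:00): 2022-01-13 01:56 UTC ≤ query < 2022-05-28 01:37 UTC
21·60 + 1 - 540 = 721 min
721 = 0·1440 + 721; 721 = 12·60 + 1 → 12:01, same day
→ 2022-05-27 12:01 VLB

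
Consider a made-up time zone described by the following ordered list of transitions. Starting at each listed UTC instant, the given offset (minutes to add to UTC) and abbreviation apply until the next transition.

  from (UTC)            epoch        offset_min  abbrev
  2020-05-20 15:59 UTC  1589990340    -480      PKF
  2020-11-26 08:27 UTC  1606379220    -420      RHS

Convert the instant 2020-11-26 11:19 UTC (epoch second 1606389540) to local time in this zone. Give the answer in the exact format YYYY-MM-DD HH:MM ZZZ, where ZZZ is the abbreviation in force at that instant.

2020-11-26 04:19 RHS

Query: 2020-11-26 11:19 UTC
Rule 2/2 (RHS, -07:00): 2020-11-26 08:27 UTC ≤ query < +∞
11·60 + 19 - 420 = 259 min
259 = 0·1440 + 259; 259 = 4·60 + 19 → 04:19, same day
→ 2020-11-26 04:19 RHS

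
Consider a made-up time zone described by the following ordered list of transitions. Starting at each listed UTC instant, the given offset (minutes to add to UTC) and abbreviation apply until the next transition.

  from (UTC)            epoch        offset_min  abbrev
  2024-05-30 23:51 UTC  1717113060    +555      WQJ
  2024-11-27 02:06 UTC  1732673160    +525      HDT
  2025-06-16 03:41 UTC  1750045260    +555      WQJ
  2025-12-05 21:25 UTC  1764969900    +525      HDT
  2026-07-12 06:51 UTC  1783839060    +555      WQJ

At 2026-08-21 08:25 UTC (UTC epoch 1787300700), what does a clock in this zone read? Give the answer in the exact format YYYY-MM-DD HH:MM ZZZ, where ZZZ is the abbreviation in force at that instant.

Query: 2026-08-21 08:25 UTC
Rule 5/5 (WQJ, +09:15): 2026-07-12 06:51 UTC ≤ query < +∞
8·60 + 25 + 555 = 1060 min
1060 = 0·1440 + 1060; 1060 = 17·60 + 40 → 17:40, same day
→ 2026-08-21 17:40 WQJ

2026-08-21 17:40 WQJ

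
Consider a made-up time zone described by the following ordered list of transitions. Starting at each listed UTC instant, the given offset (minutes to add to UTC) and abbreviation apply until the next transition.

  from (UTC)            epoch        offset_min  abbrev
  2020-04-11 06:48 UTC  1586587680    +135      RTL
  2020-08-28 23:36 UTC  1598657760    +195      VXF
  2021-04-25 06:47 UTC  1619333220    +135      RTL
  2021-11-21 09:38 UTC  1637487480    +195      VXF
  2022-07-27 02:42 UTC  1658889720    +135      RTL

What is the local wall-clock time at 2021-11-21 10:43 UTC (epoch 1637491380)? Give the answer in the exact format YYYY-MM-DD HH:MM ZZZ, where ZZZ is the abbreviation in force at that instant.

2021-11-21 13:58 VXF

Query: 2021-11-21 10:43 UTC
Rule 4/5 (VXF, +03:15): 2021-11-21 09:38 UTC ≤ query < 2022-07-27 02:42 UTC
10·60 + 43 + 195 = 838 min
838 = 0·1440 + 838; 838 = 13·60 + 58 → 13:58, same day
→ 2021-11-21 13:58 VXF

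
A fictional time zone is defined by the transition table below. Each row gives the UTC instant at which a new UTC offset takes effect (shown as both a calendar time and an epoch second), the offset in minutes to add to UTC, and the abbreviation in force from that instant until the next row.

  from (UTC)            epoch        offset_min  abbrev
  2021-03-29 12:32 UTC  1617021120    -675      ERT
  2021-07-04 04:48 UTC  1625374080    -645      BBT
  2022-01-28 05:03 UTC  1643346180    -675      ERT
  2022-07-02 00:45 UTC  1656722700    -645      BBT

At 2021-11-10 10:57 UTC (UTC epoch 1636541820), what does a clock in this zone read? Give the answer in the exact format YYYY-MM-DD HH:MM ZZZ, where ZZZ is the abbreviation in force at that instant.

Query: 2021-11-10 10:57 UTC
Rule 2/4 (BBT, -10:45): 2021-07-04 04:48 UTC ≤ query < 2022-01-28 05:03 UTC
10·60 + 57 - 645 = 12 min
12 = 0·1440 + 12; 12 = 0·60 + 12 → 00:12, same day
→ 2021-11-10 00:12 BBT

2021-11-10 00:12 BBT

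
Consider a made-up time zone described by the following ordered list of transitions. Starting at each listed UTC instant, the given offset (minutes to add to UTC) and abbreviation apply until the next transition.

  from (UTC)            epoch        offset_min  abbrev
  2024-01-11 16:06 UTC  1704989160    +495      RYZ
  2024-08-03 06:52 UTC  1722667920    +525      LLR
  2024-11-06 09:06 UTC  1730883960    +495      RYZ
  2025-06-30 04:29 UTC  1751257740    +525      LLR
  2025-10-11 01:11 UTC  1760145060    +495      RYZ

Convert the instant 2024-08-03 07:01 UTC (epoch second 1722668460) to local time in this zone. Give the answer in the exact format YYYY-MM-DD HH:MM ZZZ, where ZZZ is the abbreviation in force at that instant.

Query: 2024-08-03 07:01 UTC
Rule 2/5 (LLR, +08:45): 2024-08-03 06:52 UTC ≤ query < 2024-11-06 09:06 UTC
7·60 + 1 + 525 = 946 min
946 = 0·1440 + 946; 946 = 15·60 + 46 → 15:46, same day
→ 2024-08-03 15:46 LLR

2024-08-03 15:46 LLR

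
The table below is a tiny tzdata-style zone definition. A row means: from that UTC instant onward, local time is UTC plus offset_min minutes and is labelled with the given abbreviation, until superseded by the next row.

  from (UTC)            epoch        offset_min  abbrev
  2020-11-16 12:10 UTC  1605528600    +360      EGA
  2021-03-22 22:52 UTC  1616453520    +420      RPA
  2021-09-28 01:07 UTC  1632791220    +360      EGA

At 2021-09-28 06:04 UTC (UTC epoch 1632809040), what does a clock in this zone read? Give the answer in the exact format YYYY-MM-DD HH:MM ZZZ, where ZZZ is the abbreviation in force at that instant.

2021-09-28 12:04 EGA

Query: 2021-09-28 06:04 UTC
Rule 3/3 (EGA, +06:00): 2021-09-28 01:07 UTC ≤ query < +∞
6·60 + 4 + 360 = 724 min
724 = 0·1440 + 724; 724 = 12·60 + 4 → 12:04, same day
→ 2021-09-28 12:04 EGA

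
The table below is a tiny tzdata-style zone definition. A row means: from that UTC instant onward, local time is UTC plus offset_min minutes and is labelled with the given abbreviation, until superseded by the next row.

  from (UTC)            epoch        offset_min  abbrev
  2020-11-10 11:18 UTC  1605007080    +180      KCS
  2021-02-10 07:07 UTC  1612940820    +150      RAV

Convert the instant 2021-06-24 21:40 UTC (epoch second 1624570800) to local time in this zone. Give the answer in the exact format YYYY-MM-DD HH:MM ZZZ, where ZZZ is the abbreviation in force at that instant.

2021-06-25 00:10 RAV

Query: 2021-06-24 21:40 UTC
Rule 2/2 (RAV, +02:30): 2021-02-10 07:07 UTC ≤ query < +∞
21·60 + 40 + 150 = 1450 min
1450 = 1·1440 + 10; 10 = 0·60 + 10 → 00:10, 2021-06-24 + 1 day = 2021-06-25
→ 2021-06-25 00:10 RAV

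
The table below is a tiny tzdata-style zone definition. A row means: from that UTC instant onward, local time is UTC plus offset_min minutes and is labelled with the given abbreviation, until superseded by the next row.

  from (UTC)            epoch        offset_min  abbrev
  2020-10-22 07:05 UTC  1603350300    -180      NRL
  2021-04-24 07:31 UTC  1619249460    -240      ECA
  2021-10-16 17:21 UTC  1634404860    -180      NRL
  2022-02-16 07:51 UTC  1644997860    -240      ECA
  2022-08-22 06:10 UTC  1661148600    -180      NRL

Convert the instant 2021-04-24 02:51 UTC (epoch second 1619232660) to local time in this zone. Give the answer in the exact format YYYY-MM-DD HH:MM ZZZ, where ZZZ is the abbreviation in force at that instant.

Query: 2021-04-24 02:51 UTC
Rule 1/5 (NRL, -03:00): 2020-10-22 07:05 UTC ≤ query < 2021-04-24 07:31 UTC
2·60 + 51 - 180 = -9 min
-9 = -1·1440 + 1431; 1431 = 23·60 + 51 → 23:51, 2021-04-24 - 1 day = 2021-04-23
→ 2021-04-23 23:51 NRL

2021-04-23 23:51 NRL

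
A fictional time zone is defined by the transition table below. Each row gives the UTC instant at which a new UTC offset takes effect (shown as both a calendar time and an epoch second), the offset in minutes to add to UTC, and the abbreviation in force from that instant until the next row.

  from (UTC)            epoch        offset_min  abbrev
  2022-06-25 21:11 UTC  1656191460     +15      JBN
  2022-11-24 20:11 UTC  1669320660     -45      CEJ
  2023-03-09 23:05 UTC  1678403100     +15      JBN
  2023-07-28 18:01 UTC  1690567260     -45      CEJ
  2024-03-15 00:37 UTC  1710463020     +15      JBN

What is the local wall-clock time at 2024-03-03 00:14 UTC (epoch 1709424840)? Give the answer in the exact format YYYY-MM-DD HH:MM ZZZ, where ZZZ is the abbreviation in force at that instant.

2024-03-02 23:29 CEJ

Query: 2024-03-03 00:14 UTC
Rule 4/5 (CEJ, -00:45): 2023-07-28 18:01 UTC ≤ query < 2024-03-15 00:37 UTC
0·60 + 14 - 45 = -31 min
-31 = -1·1440 + 1409; 1409 = 23·60 + 29 → 23:29, 2024-03-03 - 1 day = 2024-03-02
→ 2024-03-02 23:29 CEJ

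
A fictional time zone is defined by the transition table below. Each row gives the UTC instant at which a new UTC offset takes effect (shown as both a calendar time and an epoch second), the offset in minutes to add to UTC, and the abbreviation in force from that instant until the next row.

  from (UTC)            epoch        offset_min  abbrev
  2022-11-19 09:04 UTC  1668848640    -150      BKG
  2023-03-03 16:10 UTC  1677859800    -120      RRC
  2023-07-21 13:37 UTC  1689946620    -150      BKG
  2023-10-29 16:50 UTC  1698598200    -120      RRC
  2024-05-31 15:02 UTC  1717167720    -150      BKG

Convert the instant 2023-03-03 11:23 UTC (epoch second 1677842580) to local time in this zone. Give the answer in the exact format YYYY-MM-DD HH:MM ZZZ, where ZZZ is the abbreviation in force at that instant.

2023-03-03 08:53 BKG

Query: 2023-03-03 11:23 UTC
Rule 1/5 (BKG, -02:30): 2022-11-19 09:04 UTC ≤ query < 2023-03-03 16:10 UTC
11·60 + 23 - 150 = 533 min
533 = 0·1440 + 533; 533 = 8·60 + 53 → 08:53, same day
→ 2023-03-03 08:53 BKG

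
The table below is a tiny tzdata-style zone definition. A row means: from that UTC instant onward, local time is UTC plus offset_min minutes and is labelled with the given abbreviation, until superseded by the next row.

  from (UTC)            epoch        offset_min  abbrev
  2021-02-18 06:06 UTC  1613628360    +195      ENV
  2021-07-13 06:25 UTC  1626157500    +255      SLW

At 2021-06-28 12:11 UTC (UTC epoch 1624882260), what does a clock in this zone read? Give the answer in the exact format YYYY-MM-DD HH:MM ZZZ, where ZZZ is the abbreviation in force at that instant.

2021-06-28 15:26 ENV

Query: 2021-06-28 12:11 UTC
Rule 1/2 (ENV, +03:15): 2021-02-18 06:06 UTC ≤ query < 2021-07-13 06:25 UTC
12·60 + 11 + 195 = 926 min
926 = 0·1440 + 926; 926 = 15·60 + 26 → 15:26, same day
→ 2021-06-28 15:26 ENV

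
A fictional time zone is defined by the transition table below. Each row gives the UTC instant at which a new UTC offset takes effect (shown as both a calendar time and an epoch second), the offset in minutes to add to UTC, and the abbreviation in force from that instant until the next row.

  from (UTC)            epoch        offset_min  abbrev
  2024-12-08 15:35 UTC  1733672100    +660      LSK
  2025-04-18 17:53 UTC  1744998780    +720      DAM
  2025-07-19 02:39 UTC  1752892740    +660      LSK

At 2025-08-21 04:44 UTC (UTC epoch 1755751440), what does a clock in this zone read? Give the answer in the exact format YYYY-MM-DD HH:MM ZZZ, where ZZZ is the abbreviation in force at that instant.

Query: 2025-08-21 04:44 UTC
Rule 3/3 (LSK, +11:00): 2025-07-19 02:39 UTC ≤ query < +∞
4·60 + 44 + 660 = 944 min
944 = 0·1440 + 944; 944 = 15·60 + 44 → 15:44, same day
→ 2025-08-21 15:44 LSK

2025-08-21 15:44 LSK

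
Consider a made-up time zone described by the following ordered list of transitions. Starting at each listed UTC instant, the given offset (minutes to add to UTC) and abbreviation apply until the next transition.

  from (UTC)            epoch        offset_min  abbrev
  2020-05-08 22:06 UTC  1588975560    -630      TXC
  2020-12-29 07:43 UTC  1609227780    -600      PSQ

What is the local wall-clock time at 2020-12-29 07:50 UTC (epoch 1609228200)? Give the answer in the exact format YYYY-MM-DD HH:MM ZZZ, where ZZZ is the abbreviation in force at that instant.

2020-12-28 21:50 PSQ

Query: 2020-12-29 07:50 UTC
Rule 2/2 (PSQ, -10:00): 2020-12-29 07:43 UTC ≤ query < +∞
7·60 + 50 - 600 = -130 min
-130 = -1·1440 + 1310; 1310 = 21·60 + 50 → 21:50, 2020-12-29 - 1 day = 2020-12-28
→ 2020-12-28 21:50 PSQ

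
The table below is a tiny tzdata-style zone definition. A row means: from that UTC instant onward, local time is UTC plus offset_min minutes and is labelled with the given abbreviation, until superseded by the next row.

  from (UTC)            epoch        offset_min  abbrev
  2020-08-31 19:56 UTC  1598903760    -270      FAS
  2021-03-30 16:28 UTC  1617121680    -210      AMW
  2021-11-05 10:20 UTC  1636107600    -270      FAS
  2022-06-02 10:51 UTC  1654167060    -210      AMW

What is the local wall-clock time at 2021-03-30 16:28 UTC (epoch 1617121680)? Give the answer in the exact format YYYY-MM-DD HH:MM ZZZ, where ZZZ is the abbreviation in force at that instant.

2021-03-30 12:58 AMW

Query: 2021-03-30 16:28 UTC
Rule 2/4 (AMW, -03:30): 2021-03-30 16:28 UTC ≤ query < 2021-11-05 10:20 UTC
16·60 + 28 - 210 = 778 min
778 = 0·1440 + 778; 778 = 12·60 + 58 → 12:58, same day
→ 2021-03-30 12:58 AMW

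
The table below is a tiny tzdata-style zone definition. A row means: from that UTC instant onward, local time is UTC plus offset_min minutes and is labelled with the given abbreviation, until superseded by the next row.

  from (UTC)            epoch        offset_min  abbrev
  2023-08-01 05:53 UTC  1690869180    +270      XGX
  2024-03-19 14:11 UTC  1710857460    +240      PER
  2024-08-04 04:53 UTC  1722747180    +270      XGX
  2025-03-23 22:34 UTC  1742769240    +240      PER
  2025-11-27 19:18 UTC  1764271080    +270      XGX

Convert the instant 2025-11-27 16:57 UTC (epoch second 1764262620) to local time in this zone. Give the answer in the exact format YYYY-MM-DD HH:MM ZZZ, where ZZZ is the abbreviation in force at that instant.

2025-11-27 20:57 PER

Query: 2025-11-27 16:57 UTC
Rule 4/5 (PER, +04:00): 2025-03-23 22:34 UTC ≤ query < 2025-11-27 19:18 UTC
16·60 + 57 + 240 = 1257 min
1257 = 0·1440 + 1257; 1257 = 20·60 + 57 → 20:57, same day
→ 2025-11-27 20:57 PER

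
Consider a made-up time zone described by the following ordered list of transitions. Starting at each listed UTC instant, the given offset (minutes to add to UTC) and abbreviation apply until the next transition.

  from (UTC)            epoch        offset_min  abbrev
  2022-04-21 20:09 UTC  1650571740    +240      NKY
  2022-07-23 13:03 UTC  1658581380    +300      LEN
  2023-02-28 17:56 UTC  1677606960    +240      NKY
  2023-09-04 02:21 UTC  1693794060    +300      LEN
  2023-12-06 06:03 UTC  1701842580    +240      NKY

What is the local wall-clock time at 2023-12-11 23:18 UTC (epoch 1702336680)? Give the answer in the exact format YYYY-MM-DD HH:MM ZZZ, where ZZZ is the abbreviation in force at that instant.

Query: 2023-12-11 23:18 UTC
Rule 5/5 (NKY, +04:00): 2023-12-06 06:03 UTC ≤ query < +∞
23·60 + 18 + 240 = 1638 min
1638 = 1·1440 + 198; 198 = 3·60 + 18 → 03:18, 2023-12-11 + 1 day = 2023-12-12
→ 2023-12-12 03:18 NKY

2023-12-12 03:18 NKY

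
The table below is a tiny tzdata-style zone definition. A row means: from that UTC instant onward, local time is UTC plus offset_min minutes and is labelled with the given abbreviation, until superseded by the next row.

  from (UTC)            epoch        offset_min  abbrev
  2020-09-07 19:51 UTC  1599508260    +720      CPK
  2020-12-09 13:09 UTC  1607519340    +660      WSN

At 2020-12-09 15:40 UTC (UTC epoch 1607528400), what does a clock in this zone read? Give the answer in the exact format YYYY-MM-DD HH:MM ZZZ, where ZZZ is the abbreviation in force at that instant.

Query: 2020-12-09 15:40 UTC
Rule 2/2 (WSN, +11:00): 2020-12-09 13:09 UTC ≤ query < +∞
15·60 + 40 + 660 = 1600 min
1600 = 1·1440 + 160; 160 = 2·60 + 40 → 02:40, 2020-12-09 + 1 day = 2020-12-10
→ 2020-12-10 02:40 WSN

2020-12-10 02:40 WSN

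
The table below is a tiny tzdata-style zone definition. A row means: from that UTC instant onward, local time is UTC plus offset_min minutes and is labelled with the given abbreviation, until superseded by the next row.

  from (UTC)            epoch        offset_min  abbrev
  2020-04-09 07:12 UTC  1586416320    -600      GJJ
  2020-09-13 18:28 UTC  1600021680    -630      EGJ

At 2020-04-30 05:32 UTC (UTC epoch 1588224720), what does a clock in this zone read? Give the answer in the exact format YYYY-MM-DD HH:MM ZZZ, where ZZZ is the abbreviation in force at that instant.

2020-04-29 19:32 GJJ

Query: 2020-04-30 05:32 UTC
Rule 1/2 (GJJ, -10:00): 2020-04-09 07:12 UTC ≤ query < 2020-09-13 18:28 UTC
5·60 + 32 - 600 = -268 min
-268 = -1·1440 + 1172; 1172 = 19·60 + 32 → 19:32, 2020-04-30 - 1 day = 2020-04-29
→ 2020-04-29 19:32 GJJ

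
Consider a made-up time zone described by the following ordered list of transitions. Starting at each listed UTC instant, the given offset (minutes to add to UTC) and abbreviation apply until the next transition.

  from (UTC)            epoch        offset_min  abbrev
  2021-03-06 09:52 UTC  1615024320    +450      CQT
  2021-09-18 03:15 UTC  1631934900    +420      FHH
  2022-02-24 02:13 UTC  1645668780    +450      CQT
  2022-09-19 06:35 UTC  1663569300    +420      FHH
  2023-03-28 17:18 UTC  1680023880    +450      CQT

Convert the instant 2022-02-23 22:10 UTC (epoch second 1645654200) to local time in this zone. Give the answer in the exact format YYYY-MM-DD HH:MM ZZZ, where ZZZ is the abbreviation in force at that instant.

Query: 2022-02-23 22:10 UTC
Rule 2/5 (FHH, +07:00): 2021-09-18 03:15 UTC ≤ query < 2022-02-24 02:13 UTC
22·60 + 10 + 420 = 1750 min
1750 = 1·1440 + 310; 310 = 5·60 + 10 → 05:10, 2022-02-23 + 1 day = 2022-02-24
→ 2022-02-24 05:10 FHH

2022-02-24 05:10 FHH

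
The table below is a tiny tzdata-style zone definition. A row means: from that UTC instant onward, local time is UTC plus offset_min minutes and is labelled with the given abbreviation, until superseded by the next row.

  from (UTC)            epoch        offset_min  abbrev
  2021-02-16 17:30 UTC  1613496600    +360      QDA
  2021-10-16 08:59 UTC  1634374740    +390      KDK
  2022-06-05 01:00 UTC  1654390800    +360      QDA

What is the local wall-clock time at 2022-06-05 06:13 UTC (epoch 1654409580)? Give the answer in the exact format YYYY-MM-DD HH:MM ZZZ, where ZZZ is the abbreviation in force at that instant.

Query: 2022-06-05 06:13 UTC
Rule 3/3 (QDA, +06:00): 2022-06-05 01:00 UTC ≤ query < +∞
6·60 + 13 + 360 = 733 min
733 = 0·1440 + 733; 733 = 12·60 + 13 → 12:13, same day
→ 2022-06-05 12:13 QDA

2022-06-05 12:13 QDA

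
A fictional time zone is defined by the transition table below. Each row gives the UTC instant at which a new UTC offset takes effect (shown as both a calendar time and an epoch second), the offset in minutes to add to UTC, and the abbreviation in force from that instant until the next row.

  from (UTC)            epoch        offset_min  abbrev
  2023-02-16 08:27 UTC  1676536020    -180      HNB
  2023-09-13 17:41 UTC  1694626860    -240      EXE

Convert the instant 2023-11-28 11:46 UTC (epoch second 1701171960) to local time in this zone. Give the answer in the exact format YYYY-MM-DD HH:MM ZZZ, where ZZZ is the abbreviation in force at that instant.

Query: 2023-11-28 11:46 UTC
Rule 2/2 (EXE, -04:00): 2023-09-13 17:41 UTC ≤ query < +∞
11·60 + 46 - 240 = 466 min
466 = 0·1440 + 466; 466 = 7·60 + 46 → 07:46, same day
→ 2023-11-28 07:46 EXE

2023-11-28 07:46 EXE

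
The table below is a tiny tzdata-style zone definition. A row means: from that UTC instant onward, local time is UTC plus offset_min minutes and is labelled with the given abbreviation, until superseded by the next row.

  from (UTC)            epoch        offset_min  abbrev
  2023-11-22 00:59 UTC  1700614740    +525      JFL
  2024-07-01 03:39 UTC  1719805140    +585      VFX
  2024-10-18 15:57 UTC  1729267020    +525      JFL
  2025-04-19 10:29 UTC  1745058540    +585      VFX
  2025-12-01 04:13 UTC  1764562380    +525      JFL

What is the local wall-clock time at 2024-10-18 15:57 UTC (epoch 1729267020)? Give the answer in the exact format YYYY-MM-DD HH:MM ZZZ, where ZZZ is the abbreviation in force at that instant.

2024-10-19 00:42 JFL

Query: 2024-10-18 15:57 UTC
Rule 3/5 (JFL, +08:45): 2024-10-18 15:57 UTC ≤ query < 2025-04-19 10:29 UTC
15·60 + 57 + 525 = 1482 min
1482 = 1·1440 + 42; 42 = 0·60 + 42 → 00:42, 2024-10-18 + 1 day = 2024-10-19
→ 2024-10-19 00:42 JFL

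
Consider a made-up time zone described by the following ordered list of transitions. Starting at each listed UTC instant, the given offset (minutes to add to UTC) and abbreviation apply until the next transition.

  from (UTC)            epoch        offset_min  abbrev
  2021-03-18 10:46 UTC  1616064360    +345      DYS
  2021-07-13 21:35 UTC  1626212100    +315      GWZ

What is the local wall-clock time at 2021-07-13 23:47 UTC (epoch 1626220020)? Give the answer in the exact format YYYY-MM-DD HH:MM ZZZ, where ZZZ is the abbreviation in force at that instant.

Query: 2021-07-13 23:47 UTC
Rule 2/2 (GWZ, +05:15): 2021-07-13 21:35 UTC ≤ query < +∞
23·60 + 47 + 315 = 1742 min
1742 = 1·1440 + 302; 302 = 5·60 + 2 → 05:02, 2021-07-13 + 1 day = 2021-07-14
→ 2021-07-14 05:02 GWZ

2021-07-14 05:02 GWZ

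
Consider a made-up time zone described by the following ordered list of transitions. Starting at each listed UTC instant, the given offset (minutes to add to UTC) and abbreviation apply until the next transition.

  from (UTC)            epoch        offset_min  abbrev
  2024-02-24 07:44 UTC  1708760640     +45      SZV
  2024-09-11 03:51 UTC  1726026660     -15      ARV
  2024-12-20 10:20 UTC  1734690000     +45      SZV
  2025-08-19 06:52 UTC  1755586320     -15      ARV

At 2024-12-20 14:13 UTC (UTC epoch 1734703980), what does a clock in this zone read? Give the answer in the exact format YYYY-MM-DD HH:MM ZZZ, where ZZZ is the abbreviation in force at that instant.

Query: 2024-12-20 14:13 UTC
Rule 3/4 (SZV, +00:45): 2024-12-20 10:20 UTC ≤ query < 2025-08-19 06:52 UTC
14·60 + 13 + 45 = 898 min
898 = 0·1440 + 898; 898 = 14·60 + 58 → 14:58, same day
→ 2024-12-20 14:58 SZV

2024-12-20 14:58 SZV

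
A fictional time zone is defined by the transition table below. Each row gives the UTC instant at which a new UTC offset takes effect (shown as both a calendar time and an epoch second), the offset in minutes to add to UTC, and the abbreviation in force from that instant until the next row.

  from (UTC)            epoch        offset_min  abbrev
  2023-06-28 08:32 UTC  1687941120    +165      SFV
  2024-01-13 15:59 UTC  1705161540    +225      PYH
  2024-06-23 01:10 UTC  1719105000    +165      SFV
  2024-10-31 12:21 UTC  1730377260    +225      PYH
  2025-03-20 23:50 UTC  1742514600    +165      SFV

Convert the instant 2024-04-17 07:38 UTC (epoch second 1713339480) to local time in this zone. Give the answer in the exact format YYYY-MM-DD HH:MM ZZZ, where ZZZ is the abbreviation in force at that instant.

2024-04-17 11:23 PYH

Query: 2024-04-17 07:38 UTC
Rule 2/5 (PYH, +03:45): 2024-01-13 15:59 UTC ≤ query < 2024-06-23 01:10 UTC
7·60 + 38 + 225 = 683 min
683 = 0·1440 + 683; 683 = 11·60 + 23 → 11:23, same day
→ 2024-04-17 11:23 PYH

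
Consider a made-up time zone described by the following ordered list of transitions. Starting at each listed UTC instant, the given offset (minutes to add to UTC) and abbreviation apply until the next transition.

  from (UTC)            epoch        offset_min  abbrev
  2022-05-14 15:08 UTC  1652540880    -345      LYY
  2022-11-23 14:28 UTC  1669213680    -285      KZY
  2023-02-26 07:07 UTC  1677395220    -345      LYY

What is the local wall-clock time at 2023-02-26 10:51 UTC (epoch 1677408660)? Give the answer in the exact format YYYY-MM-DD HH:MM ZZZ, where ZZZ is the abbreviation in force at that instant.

Query: 2023-02-26 10:51 UTC
Rule 3/3 (LYY, -05:45): 2023-02-26 07:07 UTC ≤ query < +∞
10·60 + 51 - 345 = 306 min
306 = 0·1440 + 306; 306 = 5·60 + 6 → 05:06, same day
→ 2023-02-26 05:06 LYY

2023-02-26 05:06 LYY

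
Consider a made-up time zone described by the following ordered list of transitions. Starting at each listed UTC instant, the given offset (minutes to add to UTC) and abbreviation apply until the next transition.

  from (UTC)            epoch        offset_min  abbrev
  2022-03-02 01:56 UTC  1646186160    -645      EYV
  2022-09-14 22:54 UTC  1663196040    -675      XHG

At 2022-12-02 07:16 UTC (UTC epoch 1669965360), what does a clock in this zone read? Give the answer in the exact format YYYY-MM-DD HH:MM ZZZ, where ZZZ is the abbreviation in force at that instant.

2022-12-01 20:01 XHG

Query: 2022-12-02 07:16 UTC
Rule 2/2 (XHG, -11:15): 2022-09-14 22:54 UTC ≤ query < +∞
7·60 + 16 - 675 = -239 min
-239 = -1·1440 + 1201; 1201 = 20·60 + 1 → 20:01, 2022-12-02 - 1 day = 2022-12-01
→ 2022-12-01 20:01 XHG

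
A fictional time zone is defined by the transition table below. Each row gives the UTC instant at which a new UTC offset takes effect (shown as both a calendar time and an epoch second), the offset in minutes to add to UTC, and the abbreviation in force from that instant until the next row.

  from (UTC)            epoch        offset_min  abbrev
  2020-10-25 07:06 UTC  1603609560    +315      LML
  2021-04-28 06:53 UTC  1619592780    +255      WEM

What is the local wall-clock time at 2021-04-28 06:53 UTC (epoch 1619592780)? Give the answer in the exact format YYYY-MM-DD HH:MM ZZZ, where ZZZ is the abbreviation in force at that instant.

Query: 2021-04-28 06:53 UTC
Rule 2/2 (WEM, +04:15): 2021-04-28 06:53 UTC ≤ query < +∞
6·60 + 53 + 255 = 668 min
668 = 0·1440 + 668; 668 = 11·60 + 8 → 11:08, same day
→ 2021-04-28 11:08 WEM

2021-04-28 11:08 WEM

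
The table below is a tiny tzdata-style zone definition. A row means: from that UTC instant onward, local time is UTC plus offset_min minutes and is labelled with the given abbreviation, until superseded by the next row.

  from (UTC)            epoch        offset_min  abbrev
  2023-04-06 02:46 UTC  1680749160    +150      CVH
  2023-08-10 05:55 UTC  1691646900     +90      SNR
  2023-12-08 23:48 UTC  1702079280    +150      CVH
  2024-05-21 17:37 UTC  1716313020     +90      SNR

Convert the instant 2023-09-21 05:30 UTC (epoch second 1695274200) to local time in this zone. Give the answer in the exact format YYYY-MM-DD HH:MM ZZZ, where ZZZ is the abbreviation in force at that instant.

2023-09-21 07:00 SNR

Query: 2023-09-21 05:30 UTC
Rule 2/4 (SNR, +01:30): 2023-08-10 05:55 UTC ≤ query < 2023-12-08 23:48 UTC
5·60 + 30 + 90 = 420 min
420 = 0·1440 + 420; 420 = 7·60 + 0 → 07:00, same day
→ 2023-09-21 07:00 SNR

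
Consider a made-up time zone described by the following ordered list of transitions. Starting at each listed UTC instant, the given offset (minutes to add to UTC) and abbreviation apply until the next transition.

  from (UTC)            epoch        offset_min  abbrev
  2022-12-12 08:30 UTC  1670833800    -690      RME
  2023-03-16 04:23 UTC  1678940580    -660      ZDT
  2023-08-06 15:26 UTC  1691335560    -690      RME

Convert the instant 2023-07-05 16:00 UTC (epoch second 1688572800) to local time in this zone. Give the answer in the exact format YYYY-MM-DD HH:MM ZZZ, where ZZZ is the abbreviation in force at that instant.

2023-07-05 05:00 ZDT

Query: 2023-07-05 16:00 UTC
Rule 2/3 (ZDT, -11:00): 2023-03-16 04:23 UTC ≤ query < 2023-08-06 15:26 UTC
16·60 + 0 - 660 = 300 min
300 = 0·1440 + 300; 300 = 5·60 + 0 → 05:00, same day
→ 2023-07-05 05:00 ZDT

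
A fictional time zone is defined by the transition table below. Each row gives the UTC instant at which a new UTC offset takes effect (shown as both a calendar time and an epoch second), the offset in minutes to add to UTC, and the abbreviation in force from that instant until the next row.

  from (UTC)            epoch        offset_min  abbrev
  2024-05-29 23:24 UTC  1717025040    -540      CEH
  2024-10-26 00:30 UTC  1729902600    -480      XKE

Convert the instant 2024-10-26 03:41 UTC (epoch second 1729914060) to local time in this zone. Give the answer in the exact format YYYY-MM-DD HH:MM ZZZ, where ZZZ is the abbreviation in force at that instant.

Query: 2024-10-26 03:41 UTC
Rule 2/2 (XKE, -08:00): 2024-10-26 00:30 UTC ≤ query < +∞
3·60 + 41 - 480 = -259 min
-259 = -1·1440 + 1181; 1181 = 19·60 + 41 → 19:41, 2024-10-26 - 1 day = 2024-10-25
→ 2024-10-25 19:41 XKE

2024-10-25 19:41 XKE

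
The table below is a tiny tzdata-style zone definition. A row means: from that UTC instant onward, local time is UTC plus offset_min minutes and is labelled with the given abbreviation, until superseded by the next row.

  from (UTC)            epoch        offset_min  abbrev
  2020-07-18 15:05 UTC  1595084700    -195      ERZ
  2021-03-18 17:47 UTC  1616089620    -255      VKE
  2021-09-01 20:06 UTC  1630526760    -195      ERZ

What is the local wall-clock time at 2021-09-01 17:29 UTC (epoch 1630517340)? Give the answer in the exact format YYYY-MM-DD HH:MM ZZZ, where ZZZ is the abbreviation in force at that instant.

2021-09-01 13:14 VKE

Query: 2021-09-01 17:29 UTC
Rule 2/3 (VKE, -04:15): 2021-03-18 17:47 UTC ≤ query < 2021-09-01 20:06 UTC
17·60 + 29 - 255 = 794 min
794 = 0·1440 + 794; 794 = 13·60 + 14 → 13:14, same day
→ 2021-09-01 13:14 VKE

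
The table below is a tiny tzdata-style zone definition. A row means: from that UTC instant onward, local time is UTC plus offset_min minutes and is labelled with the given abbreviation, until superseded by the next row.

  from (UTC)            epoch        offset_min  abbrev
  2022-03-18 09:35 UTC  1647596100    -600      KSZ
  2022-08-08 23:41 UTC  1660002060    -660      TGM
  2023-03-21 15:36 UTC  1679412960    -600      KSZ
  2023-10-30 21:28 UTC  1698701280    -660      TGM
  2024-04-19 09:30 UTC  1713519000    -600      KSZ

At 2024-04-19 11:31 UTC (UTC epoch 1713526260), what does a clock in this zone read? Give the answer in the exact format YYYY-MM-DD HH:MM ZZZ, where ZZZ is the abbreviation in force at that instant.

Query: 2024-04-19 11:31 UTC
Rule 5/5 (KSZ, -10:00): 2024-04-19 09:30 UTC ≤ query < +∞
11·60 + 31 - 600 = 91 min
91 = 0·1440 + 91; 91 = 1·60 + 31 → 01:31, same day
→ 2024-04-19 01:31 KSZ

2024-04-19 01:31 KSZ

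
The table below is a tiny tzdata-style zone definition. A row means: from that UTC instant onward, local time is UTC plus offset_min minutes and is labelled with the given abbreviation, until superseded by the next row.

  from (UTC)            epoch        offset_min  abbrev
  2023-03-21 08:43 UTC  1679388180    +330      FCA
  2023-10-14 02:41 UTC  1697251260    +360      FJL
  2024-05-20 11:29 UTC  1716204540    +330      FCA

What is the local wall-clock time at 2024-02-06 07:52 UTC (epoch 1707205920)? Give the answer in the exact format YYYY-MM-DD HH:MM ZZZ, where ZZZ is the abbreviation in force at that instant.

2024-02-06 13:52 FJL

Query: 2024-02-06 07:52 UTC
Rule 2/3 (FJL, +06:00): 2023-10-14 02:41 UTC ≤ query < 2024-05-20 11:29 UTC
7·60 + 52 + 360 = 832 min
832 = 0·1440 + 832; 832 = 13·60 + 52 → 13:52, same day
→ 2024-02-06 13:52 FJL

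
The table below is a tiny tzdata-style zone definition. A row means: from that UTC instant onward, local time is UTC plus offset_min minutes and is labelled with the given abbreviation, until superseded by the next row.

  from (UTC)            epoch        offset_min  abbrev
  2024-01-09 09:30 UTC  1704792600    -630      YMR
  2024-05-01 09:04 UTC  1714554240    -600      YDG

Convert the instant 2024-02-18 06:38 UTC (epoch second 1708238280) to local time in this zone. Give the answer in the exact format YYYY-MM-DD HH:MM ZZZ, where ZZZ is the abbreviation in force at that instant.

2024-02-17 20:08 YMR

Query: 2024-02-18 06:38 UTC
Rule 1/2 (YMR, -10:30): 2024-01-09 09:30 UTC ≤ query < 2024-05-01 09:04 UTC
6·60 + 38 - 630 = -232 min
-232 = -1·1440 + 1208; 1208 = 20·60 + 8 → 20:08, 2024-02-18 - 1 day = 2024-02-17
→ 2024-02-17 20:08 YMR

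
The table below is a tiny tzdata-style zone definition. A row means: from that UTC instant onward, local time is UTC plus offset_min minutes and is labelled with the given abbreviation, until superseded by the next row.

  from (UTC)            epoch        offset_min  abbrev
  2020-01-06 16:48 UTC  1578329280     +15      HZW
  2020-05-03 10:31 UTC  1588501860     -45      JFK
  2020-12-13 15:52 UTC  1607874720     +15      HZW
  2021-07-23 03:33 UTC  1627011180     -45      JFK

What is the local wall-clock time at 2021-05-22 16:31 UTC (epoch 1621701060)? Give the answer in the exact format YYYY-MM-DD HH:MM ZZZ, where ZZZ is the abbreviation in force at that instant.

Query: 2021-05-22 16:31 UTC
Rule 3/4 (HZW, +00:15): 2020-12-13 15:52 UTC ≤ query < 2021-07-23 03:33 UTC
16·60 + 31 + 15 = 1006 min
1006 = 0·1440 + 1006; 1006 = 16·60 + 46 → 16:46, same day
→ 2021-05-22 16:46 HZW

2021-05-22 16:46 HZW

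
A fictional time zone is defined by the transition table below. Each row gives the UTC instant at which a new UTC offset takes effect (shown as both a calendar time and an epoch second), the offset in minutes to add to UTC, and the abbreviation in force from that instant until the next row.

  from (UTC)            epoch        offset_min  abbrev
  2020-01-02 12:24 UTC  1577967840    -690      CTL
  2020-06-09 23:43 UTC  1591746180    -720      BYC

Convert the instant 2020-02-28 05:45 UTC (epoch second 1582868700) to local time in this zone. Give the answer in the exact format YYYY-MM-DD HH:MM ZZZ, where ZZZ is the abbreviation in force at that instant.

2020-02-27 18:15 CTL

Query: 2020-02-28 05:45 UTC
Rule 1/2 (CTL, -11:30): 2020-01-02 12:24 UTC ≤ query < 2020-06-09 23:43 UTC
5·60 + 45 - 690 = -345 min
-345 = -1·1440 + 1095; 1095 = 18·60 + 15 → 18:15, 2020-02-28 - 1 day = 2020-02-27
→ 2020-02-27 18:15 CTL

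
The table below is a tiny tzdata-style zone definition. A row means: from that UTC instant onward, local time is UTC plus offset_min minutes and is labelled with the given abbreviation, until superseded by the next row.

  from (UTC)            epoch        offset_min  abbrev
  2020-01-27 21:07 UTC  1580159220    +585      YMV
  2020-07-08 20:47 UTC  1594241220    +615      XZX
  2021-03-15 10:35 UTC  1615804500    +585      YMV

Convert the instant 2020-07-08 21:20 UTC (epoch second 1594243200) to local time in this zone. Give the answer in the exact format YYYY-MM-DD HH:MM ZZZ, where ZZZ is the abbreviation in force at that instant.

Query: 2020-07-08 21:20 UTC
Rule 2/3 (XZX, +10:15): 2020-07-08 20:47 UTC ≤ query < 2021-03-15 10:35 UTC
21·60 + 20 + 615 = 1895 min
1895 = 1·1440 + 455; 455 = 7·60 + 35 → 07:35, 2020-07-08 + 1 day = 2020-07-09
→ 2020-07-09 07:35 XZX

2020-07-09 07:35 XZX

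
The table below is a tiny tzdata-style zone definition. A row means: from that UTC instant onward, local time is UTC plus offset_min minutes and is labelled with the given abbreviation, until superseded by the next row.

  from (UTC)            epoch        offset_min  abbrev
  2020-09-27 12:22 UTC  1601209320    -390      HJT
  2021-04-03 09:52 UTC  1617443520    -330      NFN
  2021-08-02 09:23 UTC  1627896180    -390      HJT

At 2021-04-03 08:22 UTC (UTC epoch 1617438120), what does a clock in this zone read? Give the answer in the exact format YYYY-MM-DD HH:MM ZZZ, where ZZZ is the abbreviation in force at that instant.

2021-04-03 01:52 HJT

Query: 2021-04-03 08:22 UTC
Rule 1/3 (HJT, -06:30): 2020-09-27 12:22 UTC ≤ query < 2021-04-03 09:52 UTC
8·60 + 22 - 390 = 112 min
112 = 0·1440 + 112; 112 = 1·60 + 52 → 01:52, same day
→ 2021-04-03 01:52 HJT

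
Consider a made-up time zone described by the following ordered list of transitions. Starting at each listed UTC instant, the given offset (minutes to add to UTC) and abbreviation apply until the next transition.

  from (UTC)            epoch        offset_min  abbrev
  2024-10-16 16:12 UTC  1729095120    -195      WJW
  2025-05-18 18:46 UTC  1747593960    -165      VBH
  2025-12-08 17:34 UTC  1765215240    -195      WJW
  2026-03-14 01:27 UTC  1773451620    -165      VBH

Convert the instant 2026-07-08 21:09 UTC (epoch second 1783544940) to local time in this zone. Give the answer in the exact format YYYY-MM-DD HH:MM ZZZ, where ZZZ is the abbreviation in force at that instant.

Query: 2026-07-08 21:09 UTC
Rule 4/4 (VBH, -02:45): 2026-03-14 01:27 UTC ≤ query < +∞
21·60 + 9 - 165 = 1104 min
1104 = 0·1440 + 1104; 1104 = 18·60 + 24 → 18:24, same day
→ 2026-07-08 18:24 VBH

2026-07-08 18:24 VBH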